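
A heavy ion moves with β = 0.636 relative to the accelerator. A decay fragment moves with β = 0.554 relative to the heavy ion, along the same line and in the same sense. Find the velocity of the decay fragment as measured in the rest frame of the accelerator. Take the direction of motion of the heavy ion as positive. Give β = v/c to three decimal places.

With v = 0.636 and u' = 0.554 (in units of c),
u = (u' + v)/(1 + u'v/c²):
u = (0.554 + 0.636) / (1 + 0.554·0.636) = 1.1900/1.3523 = 0.8800

β = 0.880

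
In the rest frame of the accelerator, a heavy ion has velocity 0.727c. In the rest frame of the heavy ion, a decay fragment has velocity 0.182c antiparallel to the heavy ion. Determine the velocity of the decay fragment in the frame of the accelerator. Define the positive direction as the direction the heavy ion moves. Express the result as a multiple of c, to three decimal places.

+0.628c

With v = 0.727 and u' = -0.182 (in units of c),
u = (u' + v)/(1 + u'v/c²):
u = (-0.182 + 0.727) / (1 + (-0.182)·0.727) = 0.5450/0.8677 = 0.6281
(Galilean addition would give +0.545c.)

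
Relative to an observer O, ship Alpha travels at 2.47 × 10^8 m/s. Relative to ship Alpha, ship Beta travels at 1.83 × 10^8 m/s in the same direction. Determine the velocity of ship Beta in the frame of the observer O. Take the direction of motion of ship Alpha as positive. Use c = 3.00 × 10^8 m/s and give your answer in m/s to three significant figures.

2.86 × 10^8 m/s

In units of c (dividing by 3.00 × 10^8 m/s): v = 0.823, u' = 0.610.
u = (u' + v)/(1 + u'v/c²):
u = (0.610 + 0.823) / (1 + 0.610·0.823) = 1.4333/1.5022 = 0.9541
(Galilean addition would give +1.433c, exceeding c.)
Converting back: u = 0.9541 × 3.00 × 10^8 m/s.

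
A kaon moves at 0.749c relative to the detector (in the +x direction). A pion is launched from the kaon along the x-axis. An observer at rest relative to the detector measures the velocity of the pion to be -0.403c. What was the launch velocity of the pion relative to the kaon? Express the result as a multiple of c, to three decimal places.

-0.885c

Invert the composition law: u' = (u − v)/(1 − uv/c²).
u' = (-0.403 − 0.749) / (1 − (-0.403)(0.749)) = -1.1520/1.3018 = -0.8849.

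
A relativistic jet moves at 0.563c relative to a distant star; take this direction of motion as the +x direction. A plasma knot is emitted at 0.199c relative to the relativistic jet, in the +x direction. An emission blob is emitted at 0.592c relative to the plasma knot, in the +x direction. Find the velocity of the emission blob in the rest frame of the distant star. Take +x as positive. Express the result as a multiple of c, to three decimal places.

0.909c

Apply u = (u' + v)/(1 + u'v/c²) successively, working outward toward the distant star.
Start: velocity of the relativistic jet relative to the distant star = 0.5630c.
Compose with the plasma knot (u' = 0.199 in the relativistic jet frame): u_1 = (0.199 + 0.563) / (1 + 0.199·0.563) = 0.7620/1.1120 = 0.6852.
Compose with the emission blob (u' = 0.592 in the plasma knot frame): u_2 = (0.592 + 0.685) / (1 + 0.592·0.685) = 1.2772/1.4057 = 0.9086.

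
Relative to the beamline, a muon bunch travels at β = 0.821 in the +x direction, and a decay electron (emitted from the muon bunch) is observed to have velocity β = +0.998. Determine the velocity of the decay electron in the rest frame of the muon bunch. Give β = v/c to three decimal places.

Invert the composition law: u' = (u − v)/(1 − uv/c²).
u' = (0.998 − 0.821) / (1 − (0.998)(0.821)) = 0.1770/0.1806 = 0.9798.

β = +0.980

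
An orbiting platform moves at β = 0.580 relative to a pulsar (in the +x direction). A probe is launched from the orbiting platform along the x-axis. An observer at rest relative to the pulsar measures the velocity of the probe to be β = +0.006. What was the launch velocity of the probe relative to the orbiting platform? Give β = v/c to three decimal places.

β = -0.576

Invert the composition law: u' = (u − v)/(1 − uv/c²).
u' = (0.006 − 0.580) / (1 − (0.006)(0.580)) = -0.5740/0.9965 = -0.5760.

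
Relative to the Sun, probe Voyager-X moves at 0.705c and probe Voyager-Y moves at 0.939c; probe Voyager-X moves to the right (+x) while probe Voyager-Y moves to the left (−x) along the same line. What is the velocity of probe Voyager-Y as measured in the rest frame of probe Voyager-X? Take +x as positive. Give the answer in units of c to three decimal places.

β_A = 0.705, β_B = -0.939.
Transform to A's frame with the inverse velocity-addition law: u' = (u − v)/(1 − uv/c²), taking u = β_B and v = β_A.
u' = (-0.939 − 0.705) / (1 − (0.705)(-0.939)) = -1.6440/1.6620 = -0.9892.

-0.989c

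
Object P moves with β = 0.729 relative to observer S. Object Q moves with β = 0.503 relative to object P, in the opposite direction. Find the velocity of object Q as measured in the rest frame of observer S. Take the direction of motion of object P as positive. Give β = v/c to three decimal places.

With v = 0.729 and u' = -0.503 (in units of c),
u = (u' + v)/(1 + u'v/c²):
u = (-0.503 + 0.729) / (1 + (-0.503)·0.729) = 0.2260/0.6333 = 0.3569
(Galilean addition would give +0.226c.)

β = +0.357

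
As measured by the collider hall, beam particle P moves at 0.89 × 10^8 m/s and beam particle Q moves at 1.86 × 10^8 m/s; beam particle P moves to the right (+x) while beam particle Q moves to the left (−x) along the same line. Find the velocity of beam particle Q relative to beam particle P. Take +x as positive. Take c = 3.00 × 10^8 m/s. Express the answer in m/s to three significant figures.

β_A = 0.297, β_B = -0.620 (dividing each by c = 3.00 × 10^8 m/s).
Transform to A's frame with the inverse velocity-addition law: u' = (u − v)/(1 − uv/c²), taking u = β_B and v = β_A.
u' = (-0.620 − 0.297) / (1 − (0.297)(-0.620)) = -0.9167/1.1839 = -0.7743.
u' = -0.7743 × 3.00 × 10^8 m/s.

-2.32 × 10^8 m/s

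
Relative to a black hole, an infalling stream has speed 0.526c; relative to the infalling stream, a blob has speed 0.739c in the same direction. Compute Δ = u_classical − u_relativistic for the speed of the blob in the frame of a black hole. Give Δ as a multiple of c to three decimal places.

Δ = 0.354c

Galilean: u_cl = 0.739 + 0.526 = 1.2650.
Relativistic: u_rel = (0.739 + 0.526) / (1 + 0.739·0.526) = 1.2650/1.3887 = 0.9109.
Δ = 1.2650 − 0.9109 = 0.3541.
(The classical prediction exceeds c; the relativistic result does not.)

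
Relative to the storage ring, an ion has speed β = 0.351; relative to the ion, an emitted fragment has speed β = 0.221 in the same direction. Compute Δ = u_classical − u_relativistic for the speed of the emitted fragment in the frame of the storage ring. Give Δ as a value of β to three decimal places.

Galilean: u_cl = 0.221 + 0.351 = 0.5720.
Relativistic: u_rel = (0.221 + 0.351) / (1 + 0.221·0.351) = 0.5720/1.0776 = 0.5308.
Δ = 0.5720 − 0.5308 = 0.0412.

Δ = 0.041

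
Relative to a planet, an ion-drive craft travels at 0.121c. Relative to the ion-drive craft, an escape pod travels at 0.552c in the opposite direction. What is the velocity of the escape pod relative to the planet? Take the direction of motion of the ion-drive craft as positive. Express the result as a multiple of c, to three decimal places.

-0.462c

With v = 0.121 and u' = -0.552 (in units of c),
u = (u' + v)/(1 + u'v/c²):
u = (-0.552 + 0.121) / (1 + (-0.552)·0.121) = -0.4310/0.9332 = -0.4618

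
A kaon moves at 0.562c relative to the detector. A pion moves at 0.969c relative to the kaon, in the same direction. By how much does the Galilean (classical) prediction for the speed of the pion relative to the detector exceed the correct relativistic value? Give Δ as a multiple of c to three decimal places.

Δ = 0.540c

Galilean: u_cl = 0.969 + 0.562 = 1.5310.
Relativistic: u_rel = (0.969 + 0.562) / (1 + 0.969·0.562) = 1.5310/1.5446 = 0.9912.
Δ = 1.5310 − 0.9912 = 0.5398.
(The classical prediction exceeds c; the relativistic result does not.)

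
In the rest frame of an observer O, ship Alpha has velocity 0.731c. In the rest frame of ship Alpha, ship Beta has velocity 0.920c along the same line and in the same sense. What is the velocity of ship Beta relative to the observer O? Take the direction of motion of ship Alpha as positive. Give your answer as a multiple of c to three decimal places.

0.987c

With v = 0.731 and u' = 0.920 (in units of c),
u = (u' + v)/(1 + u'v/c²):
u = (0.920 + 0.731) / (1 + 0.920·0.731) = 1.6510/1.6725 = 0.9871
(Galilean addition would give +1.651c, exceeding c.)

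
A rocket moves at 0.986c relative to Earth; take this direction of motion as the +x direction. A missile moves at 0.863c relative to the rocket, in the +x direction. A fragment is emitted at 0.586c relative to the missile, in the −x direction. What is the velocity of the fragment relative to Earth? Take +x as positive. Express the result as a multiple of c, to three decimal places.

Apply u = (u' + v)/(1 + u'v/c²) successively, working outward toward Earth.
Start: velocity of the rocket relative to Earth = 0.9860c.
Compose with the missile (u' = 0.863 in the rocket frame): u_1 = (0.863 + 0.986) / (1 + 0.863·0.986) = 1.8490/1.8509 = 0.9990.
Compose with the fragment (u' = -0.586 in the missile frame): u_2 = (-0.586 + 0.999) / (1 + (-0.586)·0.999) = 0.4130/0.4146 = 0.9960.

+0.996c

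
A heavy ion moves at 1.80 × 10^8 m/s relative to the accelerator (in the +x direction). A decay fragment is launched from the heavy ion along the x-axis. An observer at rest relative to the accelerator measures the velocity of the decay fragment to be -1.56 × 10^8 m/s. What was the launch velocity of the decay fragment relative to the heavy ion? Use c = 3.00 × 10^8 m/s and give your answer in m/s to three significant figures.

v = 0.600c, u = -0.520c.
Invert the composition law: u' = (u − v)/(1 − uv/c²).
u' = (-0.520 − 0.600) / (1 − (-0.520)(0.600)) = -1.1200/1.3120 = -0.8537.
u' = -0.8537 × 3.00 × 10^8 m/s.

-2.56 × 10^8 m/s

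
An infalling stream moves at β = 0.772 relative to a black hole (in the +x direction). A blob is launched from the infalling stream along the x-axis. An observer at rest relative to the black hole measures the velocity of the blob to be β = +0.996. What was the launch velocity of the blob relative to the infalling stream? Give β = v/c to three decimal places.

β = +0.969

Invert the composition law: u' = (u − v)/(1 − uv/c²).
u' = (0.996 − 0.772) / (1 − (0.996)(0.772)) = 0.2240/0.2311 = 0.9693.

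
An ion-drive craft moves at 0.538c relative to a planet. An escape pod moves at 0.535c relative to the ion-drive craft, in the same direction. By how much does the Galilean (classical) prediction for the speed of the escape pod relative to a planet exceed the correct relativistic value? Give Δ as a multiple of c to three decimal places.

Δ = 0.240c

Galilean: u_cl = 0.535 + 0.538 = 1.0730.
Relativistic: u_rel = (0.535 + 0.538) / (1 + 0.535·0.538) = 1.0730/1.2878 = 0.8332.
Δ = 1.0730 − 0.8332 = 0.2398.
(The classical prediction exceeds c; the relativistic result does not.)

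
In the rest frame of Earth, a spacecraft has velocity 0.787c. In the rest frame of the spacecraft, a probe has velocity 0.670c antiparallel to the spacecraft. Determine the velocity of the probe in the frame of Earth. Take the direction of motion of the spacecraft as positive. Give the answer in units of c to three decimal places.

With v = 0.787 and u' = -0.670 (in units of c),
u = (u' + v)/(1 + u'v/c²):
u = (-0.670 + 0.787) / (1 + (-0.670)·0.787) = 0.1170/0.4727 = 0.2475

+0.248c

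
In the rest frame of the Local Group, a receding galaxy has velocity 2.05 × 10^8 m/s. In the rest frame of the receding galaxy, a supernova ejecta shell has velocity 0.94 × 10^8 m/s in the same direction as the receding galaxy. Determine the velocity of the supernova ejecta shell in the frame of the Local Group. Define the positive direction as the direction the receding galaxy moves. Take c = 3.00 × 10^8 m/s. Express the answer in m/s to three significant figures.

In units of c (dividing by 3.00 × 10^8 m/s): v = 0.683, u' = 0.313.
u = (u' + v)/(1 + u'v/c²):
u = (0.313 + 0.683) / (1 + 0.313·0.683) = 0.9967/1.2141 = 0.8209
Converting back: u = 0.8209 × 3.00 × 10^8 m/s.

2.46 × 10^8 m/s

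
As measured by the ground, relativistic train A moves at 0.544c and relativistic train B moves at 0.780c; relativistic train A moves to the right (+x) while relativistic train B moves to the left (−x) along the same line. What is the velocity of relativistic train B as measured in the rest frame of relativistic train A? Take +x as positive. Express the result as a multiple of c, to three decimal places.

-0.930c

β_A = 0.544, β_B = -0.780.
Transform to A's frame with the inverse velocity-addition law: u' = (u − v)/(1 − uv/c²), taking u = β_B and v = β_A.
u' = (-0.780 − 0.544) / (1 − (0.544)(-0.780)) = -1.3240/1.4243 = -0.9296.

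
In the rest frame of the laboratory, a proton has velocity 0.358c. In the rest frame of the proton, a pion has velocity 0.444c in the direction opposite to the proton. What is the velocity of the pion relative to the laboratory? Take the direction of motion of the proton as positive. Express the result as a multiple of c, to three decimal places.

-0.102c

With v = 0.358 and u' = -0.444 (in units of c),
u = (u' + v)/(1 + u'v/c²):
u = (-0.444 + 0.358) / (1 + (-0.444)·0.358) = -0.0860/0.8410 = -0.1023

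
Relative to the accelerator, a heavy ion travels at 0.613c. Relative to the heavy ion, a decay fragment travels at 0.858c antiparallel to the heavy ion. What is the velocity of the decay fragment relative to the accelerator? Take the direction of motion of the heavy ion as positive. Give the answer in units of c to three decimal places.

With v = 0.613 and u' = -0.858 (in units of c),
u = (u' + v)/(1 + u'v/c²):
u = (-0.858 + 0.613) / (1 + (-0.858)·0.613) = -0.2450/0.4740 = -0.5168

-0.517c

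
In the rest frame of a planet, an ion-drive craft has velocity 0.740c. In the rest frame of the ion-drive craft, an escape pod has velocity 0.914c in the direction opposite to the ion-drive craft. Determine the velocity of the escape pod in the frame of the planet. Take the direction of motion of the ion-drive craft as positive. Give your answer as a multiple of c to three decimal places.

-0.538c

With v = 0.740 and u' = -0.914 (in units of c),
u = (u' + v)/(1 + u'v/c²):
u = (-0.914 + 0.740) / (1 + (-0.914)·0.740) = -0.1740/0.3236 = -0.5376
(Galilean addition would give -0.174c.)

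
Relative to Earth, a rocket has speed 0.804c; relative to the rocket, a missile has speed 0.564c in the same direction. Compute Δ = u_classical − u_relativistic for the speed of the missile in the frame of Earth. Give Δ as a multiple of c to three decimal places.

Galilean: u_cl = 0.564 + 0.804 = 1.3680.
Relativistic: u_rel = (0.564 + 0.804) / (1 + 0.564·0.804) = 1.3680/1.4535 = 0.9412.
Δ = 1.3680 − 0.9412 = 0.4268.
(The classical prediction exceeds c; the relativistic result does not.)

Δ = 0.427c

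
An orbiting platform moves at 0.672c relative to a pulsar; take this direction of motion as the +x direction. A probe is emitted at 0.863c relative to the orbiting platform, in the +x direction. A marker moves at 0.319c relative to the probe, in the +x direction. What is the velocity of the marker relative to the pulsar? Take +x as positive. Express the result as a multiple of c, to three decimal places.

0.985c

Apply u = (u' + v)/(1 + u'v/c²) successively, working outward toward the pulsar.
Start: velocity of the orbiting platform relative to the pulsar = 0.6720c.
Compose with the probe (u' = 0.863 in the orbiting platform frame): u_1 = (0.863 + 0.672) / (1 + 0.863·0.672) = 1.5350/1.5799 = 0.9716.
Compose with the marker (u' = 0.319 in the probe frame): u_2 = (0.319 + 0.972) / (1 + 0.319·0.972) = 1.2906/1.3099 = 0.9852.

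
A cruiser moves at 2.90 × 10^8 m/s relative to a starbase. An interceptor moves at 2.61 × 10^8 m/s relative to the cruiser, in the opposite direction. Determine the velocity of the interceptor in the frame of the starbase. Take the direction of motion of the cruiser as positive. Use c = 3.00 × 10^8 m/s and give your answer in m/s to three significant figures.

+1.82 × 10^8 m/s

In units of c (dividing by 3.00 × 10^8 m/s): v = 0.967, u' = -0.870.
u = (u' + v)/(1 + u'v/c²):
u = (-0.870 + 0.967) / (1 + (-0.870)·0.967) = 0.0967/0.1590 = 0.6080
Converting back: u = 0.6080 × 3.00 × 10^8 m/s.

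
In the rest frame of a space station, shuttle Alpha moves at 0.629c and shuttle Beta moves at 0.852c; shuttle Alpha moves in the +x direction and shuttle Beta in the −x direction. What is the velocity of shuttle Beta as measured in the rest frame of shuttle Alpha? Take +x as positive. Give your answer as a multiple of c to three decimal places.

β_A = 0.629, β_B = -0.852.
Transform to A's frame with the inverse velocity-addition law: u' = (u − v)/(1 − uv/c²), taking u = β_B and v = β_A.
u' = (-0.852 − 0.629) / (1 − (0.629)(-0.852)) = -1.4810/1.5359 = -0.9643.

-0.964c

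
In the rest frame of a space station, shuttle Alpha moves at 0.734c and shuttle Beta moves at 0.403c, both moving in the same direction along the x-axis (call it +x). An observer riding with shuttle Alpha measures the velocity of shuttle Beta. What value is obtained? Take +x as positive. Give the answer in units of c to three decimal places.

-0.470c

β_A = 0.734, β_B = 0.403.
Transform to A's frame with the inverse velocity-addition law: u' = (u − v)/(1 − uv/c²), taking u = β_B and v = β_A.
u' = (0.403 − 0.734) / (1 − (0.734)(0.403)) = -0.3310/0.7042 = -0.4700.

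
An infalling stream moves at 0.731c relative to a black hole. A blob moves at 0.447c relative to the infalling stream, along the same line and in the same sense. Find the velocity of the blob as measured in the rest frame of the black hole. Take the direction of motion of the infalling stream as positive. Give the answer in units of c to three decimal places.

0.888c

With v = 0.731 and u' = 0.447 (in units of c),
u = (u' + v)/(1 + u'v/c²):
u = (0.447 + 0.731) / (1 + 0.447·0.731) = 1.1780/1.3268 = 0.8879
(Galilean addition would give +1.178c, exceeding c.)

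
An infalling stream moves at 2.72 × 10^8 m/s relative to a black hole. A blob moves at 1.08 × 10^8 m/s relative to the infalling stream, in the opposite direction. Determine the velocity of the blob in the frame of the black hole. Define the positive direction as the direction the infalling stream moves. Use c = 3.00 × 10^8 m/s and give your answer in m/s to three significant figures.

In units of c (dividing by 3.00 × 10^8 m/s): v = 0.907, u' = -0.360.
u = (u' + v)/(1 + u'v/c²):
u = (-0.360 + 0.907) / (1 + (-0.360)·0.907) = 0.5467/0.6736 = 0.8116
Converting back: u = 0.8116 × 3.00 × 10^8 m/s.

+2.43 × 10^8 m/s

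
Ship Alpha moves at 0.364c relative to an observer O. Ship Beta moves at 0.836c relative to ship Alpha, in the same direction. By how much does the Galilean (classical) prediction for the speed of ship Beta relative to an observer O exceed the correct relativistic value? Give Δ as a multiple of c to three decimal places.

Galilean: u_cl = 0.836 + 0.364 = 1.2000.
Relativistic: u_rel = (0.836 + 0.364) / (1 + 0.836·0.364) = 1.2000/1.3043 = 0.9200.
Δ = 1.2000 − 0.9200 = 0.2800.
(The classical prediction exceeds c; the relativistic result does not.)

Δ = 0.280c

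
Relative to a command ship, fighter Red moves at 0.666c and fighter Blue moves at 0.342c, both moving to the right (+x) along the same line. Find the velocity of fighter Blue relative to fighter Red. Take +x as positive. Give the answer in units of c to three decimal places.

β_A = 0.666, β_B = 0.342.
Transform to A's frame with the inverse velocity-addition law: u' = (u − v)/(1 − uv/c²), taking u = β_B and v = β_A.
u' = (0.342 − 0.666) / (1 − (0.666)(0.342)) = -0.3240/0.7722 = -0.4196.

-0.420c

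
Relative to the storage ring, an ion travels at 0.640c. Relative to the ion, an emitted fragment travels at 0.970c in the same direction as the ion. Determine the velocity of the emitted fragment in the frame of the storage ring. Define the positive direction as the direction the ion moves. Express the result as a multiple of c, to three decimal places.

With v = 0.640 and u' = 0.970 (in units of c),
u = (u' + v)/(1 + u'v/c²):
u = (0.970 + 0.640) / (1 + 0.970·0.640) = 1.6100/1.6208 = 0.9933

0.993c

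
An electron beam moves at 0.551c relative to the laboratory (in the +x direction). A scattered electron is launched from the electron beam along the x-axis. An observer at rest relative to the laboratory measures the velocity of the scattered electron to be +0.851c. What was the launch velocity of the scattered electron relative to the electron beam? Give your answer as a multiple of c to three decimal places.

Invert the composition law: u' = (u − v)/(1 − uv/c²).
u' = (0.851 − 0.551) / (1 − (0.851)(0.551)) = 0.3000/0.5311 = 0.5649.

+0.565c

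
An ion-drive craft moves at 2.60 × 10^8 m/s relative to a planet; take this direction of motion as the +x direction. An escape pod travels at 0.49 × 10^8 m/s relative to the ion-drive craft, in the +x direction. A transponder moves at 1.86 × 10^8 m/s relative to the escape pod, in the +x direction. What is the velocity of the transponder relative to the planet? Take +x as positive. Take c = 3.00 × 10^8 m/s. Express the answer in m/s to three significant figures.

Apply u = (u' + v)/(1 + u'v/c²) successively, working outward toward the planet.
(Dividing each given speed by c = 3.00 × 10^8 m/s to work in units of c.)
Start: velocity of the ion-drive craft relative to the planet = 0.8667c.
Compose with the escape pod (u' = 0.163 in the ion-drive craft frame): u_1 = (0.163 + 0.867) / (1 + 0.163·0.867) = 1.0300/1.1416 = 0.9023.
Compose with the transponder (u' = 0.620 in the escape pod frame): u_2 = (0.620 + 0.902) / (1 + 0.620·0.902) = 1.5223/1.5594 = 0.9762.
So u = 0.9762 × 3.00 × 10^8 m/s.

2.93 × 10^8 m/s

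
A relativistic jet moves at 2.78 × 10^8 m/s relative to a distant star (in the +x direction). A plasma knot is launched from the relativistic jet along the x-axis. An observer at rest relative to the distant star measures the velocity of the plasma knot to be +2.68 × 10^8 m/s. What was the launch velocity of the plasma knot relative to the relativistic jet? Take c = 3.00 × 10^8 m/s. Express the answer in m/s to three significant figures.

-5.81 × 10^7 m/s

v = 0.927c, u = 0.893c.
Invert the composition law: u' = (u − v)/(1 − uv/c²).
u' = (0.893 − 0.927) / (1 − (0.893)(0.927)) = -0.0333/0.1722 = -0.1936.
u' = -0.1936 × 3.00 × 10^8 m/s.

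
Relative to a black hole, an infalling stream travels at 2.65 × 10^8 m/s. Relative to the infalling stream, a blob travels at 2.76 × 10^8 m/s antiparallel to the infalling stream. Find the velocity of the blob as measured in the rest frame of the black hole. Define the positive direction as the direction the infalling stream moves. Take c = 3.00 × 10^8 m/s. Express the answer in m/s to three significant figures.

-5.87 × 10^7 m/s

In units of c (dividing by 3.00 × 10^8 m/s): v = 0.883, u' = -0.920.
u = (u' + v)/(1 + u'v/c²):
u = (-0.920 + 0.883) / (1 + (-0.920)·0.883) = -0.0367/0.1873 = -0.1957
Converting back: u = -0.1957 × 3.00 × 10^8 m/s.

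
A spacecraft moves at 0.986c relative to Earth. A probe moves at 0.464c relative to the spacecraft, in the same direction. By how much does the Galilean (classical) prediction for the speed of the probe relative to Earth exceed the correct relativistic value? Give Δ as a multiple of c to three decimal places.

Δ = 0.455c

Galilean: u_cl = 0.464 + 0.986 = 1.4500.
Relativistic: u_rel = (0.464 + 0.986) / (1 + 0.464·0.986) = 1.4500/1.4575 = 0.9949.
Δ = 1.4500 − 0.9949 = 0.4551.
(The classical prediction exceeds c; the relativistic result does not.)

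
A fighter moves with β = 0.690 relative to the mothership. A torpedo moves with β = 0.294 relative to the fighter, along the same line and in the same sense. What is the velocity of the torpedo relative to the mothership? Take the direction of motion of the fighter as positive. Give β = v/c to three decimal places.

β = 0.818

With v = 0.690 and u' = 0.294 (in units of c),
u = (u' + v)/(1 + u'v/c²):
u = (0.294 + 0.690) / (1 + 0.294·0.690) = 0.9840/1.2029 = 0.8181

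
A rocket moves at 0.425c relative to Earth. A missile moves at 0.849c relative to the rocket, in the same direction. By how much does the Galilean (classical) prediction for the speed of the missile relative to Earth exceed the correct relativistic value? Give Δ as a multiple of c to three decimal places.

Δ = 0.338c

Galilean: u_cl = 0.849 + 0.425 = 1.2740.
Relativistic: u_rel = (0.849 + 0.425) / (1 + 0.849·0.425) = 1.2740/1.3608 = 0.9362.
Δ = 1.2740 − 0.9362 = 0.3378.
(The classical prediction exceeds c; the relativistic result does not.)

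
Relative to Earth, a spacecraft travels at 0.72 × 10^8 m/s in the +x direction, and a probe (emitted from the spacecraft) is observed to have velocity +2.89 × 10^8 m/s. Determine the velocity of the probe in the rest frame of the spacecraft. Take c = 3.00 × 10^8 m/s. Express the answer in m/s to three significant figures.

+2.82 × 10^8 m/s

v = 0.240c, u = 0.963c.
Invert the composition law: u' = (u − v)/(1 − uv/c²).
u' = (0.963 − 0.240) / (1 − (0.963)(0.240)) = 0.7233/0.7688 = 0.9409.
u' = 0.9409 × 3.00 × 10^8 m/s.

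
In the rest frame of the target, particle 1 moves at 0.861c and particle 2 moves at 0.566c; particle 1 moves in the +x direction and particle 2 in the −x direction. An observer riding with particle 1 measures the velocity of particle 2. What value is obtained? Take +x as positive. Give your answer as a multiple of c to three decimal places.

-0.959c

β_A = 0.861, β_B = -0.566.
Transform to A's frame with the inverse velocity-addition law: u' = (u − v)/(1 − uv/c²), taking u = β_B and v = β_A.
u' = (-0.566 − 0.861) / (1 − (0.861)(-0.566)) = -1.4270/1.4873 = -0.9594.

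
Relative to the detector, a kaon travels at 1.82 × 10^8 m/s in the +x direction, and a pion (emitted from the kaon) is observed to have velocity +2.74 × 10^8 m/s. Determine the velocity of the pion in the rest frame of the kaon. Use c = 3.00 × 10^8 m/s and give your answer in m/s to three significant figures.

v = 0.607c, u = 0.913c.
Invert the composition law: u' = (u − v)/(1 − uv/c²).
u' = (0.913 − 0.607) / (1 − (0.913)(0.607)) = 0.3067/0.4459 = 0.6877.
u' = 0.6877 × 3.00 × 10^8 m/s.

+2.06 × 10^8 m/s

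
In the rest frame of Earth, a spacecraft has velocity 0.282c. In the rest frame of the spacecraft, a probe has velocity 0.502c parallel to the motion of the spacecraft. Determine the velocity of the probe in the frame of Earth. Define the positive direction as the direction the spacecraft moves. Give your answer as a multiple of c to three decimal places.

With v = 0.282 and u' = 0.502 (in units of c),
u = (u' + v)/(1 + u'v/c²):
u = (0.502 + 0.282) / (1 + 0.502·0.282) = 0.7840/1.1416 = 0.6868

0.687c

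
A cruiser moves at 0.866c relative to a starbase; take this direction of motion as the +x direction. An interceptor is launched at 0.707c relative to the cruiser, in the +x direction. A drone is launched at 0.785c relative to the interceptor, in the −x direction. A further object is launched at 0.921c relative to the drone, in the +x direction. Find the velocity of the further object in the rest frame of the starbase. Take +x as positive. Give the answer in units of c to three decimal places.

+0.992c

Apply u = (u' + v)/(1 + u'v/c²) successively, working outward toward the starbase.
Start: velocity of the cruiser relative to the starbase = 0.8660c.
Compose with the interceptor (u' = 0.707 in the cruiser frame): u_1 = (0.707 + 0.866) / (1 + 0.707·0.866) = 1.5730/1.6123 = 0.9756.
Compose with the drone (u' = -0.785 in the interceptor frame): u_2 = (-0.785 + 0.976) / (1 + (-0.785)·0.976) = 0.1906/0.2341 = 0.8143.
Compose with the further object (u' = 0.921 in the drone frame): u_3 = (0.921 + 0.814) / (1 + 0.921·0.814) = 1.7353/1.7500 = 0.9916.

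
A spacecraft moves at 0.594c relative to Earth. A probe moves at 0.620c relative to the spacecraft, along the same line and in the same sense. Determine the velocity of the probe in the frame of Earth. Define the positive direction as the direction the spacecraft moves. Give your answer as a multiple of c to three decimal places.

0.887c

With v = 0.594 and u' = 0.620 (in units of c),
u = (u' + v)/(1 + u'v/c²):
u = (0.620 + 0.594) / (1 + 0.620·0.594) = 1.2140/1.3683 = 0.8872
(Galilean addition would give +1.214c, exceeding c.)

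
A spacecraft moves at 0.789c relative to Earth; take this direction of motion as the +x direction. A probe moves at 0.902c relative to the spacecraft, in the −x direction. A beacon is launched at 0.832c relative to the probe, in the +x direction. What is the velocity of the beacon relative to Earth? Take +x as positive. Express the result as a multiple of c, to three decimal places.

+0.653c

Apply u = (u' + v)/(1 + u'v/c²) successively, working outward toward Earth.
Start: velocity of the spacecraft relative to Earth = 0.7890c.
Compose with the probe (u' = -0.902 in the spacecraft frame): u_1 = (-0.902 + 0.789) / (1 + (-0.902)·0.789) = -0.1130/0.2883 = -0.3919.
Compose with the beacon (u' = 0.832 in the probe frame): u_2 = (0.832 + (-0.392)) / (1 + 0.832·(-0.392)) = 0.4401/0.6739 = 0.6530.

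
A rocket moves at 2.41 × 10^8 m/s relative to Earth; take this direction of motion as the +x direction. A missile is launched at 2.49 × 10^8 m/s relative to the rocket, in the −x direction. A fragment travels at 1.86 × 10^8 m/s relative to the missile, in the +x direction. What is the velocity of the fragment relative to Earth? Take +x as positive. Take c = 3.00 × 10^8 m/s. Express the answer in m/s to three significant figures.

Apply u = (u' + v)/(1 + u'v/c²) successively, working outward toward Earth.
(Dividing each given speed by c = 3.00 × 10^8 m/s to work in units of c.)
Start: velocity of the rocket relative to Earth = 0.8033c.
Compose with the missile (u' = -0.830 in the rocket frame): u_1 = (-0.830 + 0.803) / (1 + (-0.830)·0.803) = -0.0267/0.3332 = -0.0800.
Compose with the fragment (u' = 0.620 in the missile frame): u_2 = (0.620 + (-0.080)) / (1 + 0.620·(-0.080)) = 0.5400/0.9504 = 0.5682.
So u = 0.5682 × 3.00 × 10^8 m/s.

+1.70 × 10^8 m/s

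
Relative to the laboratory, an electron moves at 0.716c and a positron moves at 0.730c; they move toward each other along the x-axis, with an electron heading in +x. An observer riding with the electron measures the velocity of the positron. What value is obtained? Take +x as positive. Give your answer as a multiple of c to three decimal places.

β_A = 0.716, β_B = -0.730.
Transform to A's frame with the inverse velocity-addition law: u' = (u − v)/(1 − uv/c²), taking u = β_B and v = β_A.
u' = (-0.730 − 0.716) / (1 − (0.716)(-0.730)) = -1.4460/1.5227 = -0.9496.

-0.950c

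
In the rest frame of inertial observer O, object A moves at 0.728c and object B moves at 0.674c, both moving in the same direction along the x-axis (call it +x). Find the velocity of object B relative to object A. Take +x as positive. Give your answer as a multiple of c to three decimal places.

β_A = 0.728, β_B = 0.674.
Transform to A's frame with the inverse velocity-addition law: u' = (u − v)/(1 − uv/c²), taking u = β_B and v = β_A.
u' = (0.674 − 0.728) / (1 − (0.728)(0.674)) = -0.0540/0.5093 = -0.1060.

-0.106c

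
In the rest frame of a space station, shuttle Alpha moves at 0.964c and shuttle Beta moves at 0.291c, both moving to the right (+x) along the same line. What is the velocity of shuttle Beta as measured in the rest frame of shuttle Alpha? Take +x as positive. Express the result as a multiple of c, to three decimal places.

-0.935c

β_A = 0.964, β_B = 0.291.
Transform to A's frame with the inverse velocity-addition law: u' = (u − v)/(1 − uv/c²), taking u = β_B and v = β_A.
u' = (0.291 − 0.964) / (1 − (0.964)(0.291)) = -0.6730/0.7195 = -0.9354.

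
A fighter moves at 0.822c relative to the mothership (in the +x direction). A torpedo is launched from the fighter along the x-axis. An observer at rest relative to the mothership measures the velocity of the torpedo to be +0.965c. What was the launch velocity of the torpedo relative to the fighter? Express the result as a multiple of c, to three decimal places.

+0.692c

Invert the composition law: u' = (u − v)/(1 − uv/c²).
u' = (0.965 − 0.822) / (1 − (0.965)(0.822)) = 0.1430/0.2068 = 0.6916.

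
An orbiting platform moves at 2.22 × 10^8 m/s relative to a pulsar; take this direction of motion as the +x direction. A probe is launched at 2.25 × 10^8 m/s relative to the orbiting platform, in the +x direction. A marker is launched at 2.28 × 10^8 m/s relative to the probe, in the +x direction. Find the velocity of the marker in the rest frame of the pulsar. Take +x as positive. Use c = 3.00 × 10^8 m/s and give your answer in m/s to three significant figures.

Apply u = (u' + v)/(1 + u'v/c²) successively, working outward toward the pulsar.
(Dividing each given speed by c = 3.00 × 10^8 m/s to work in units of c.)
Start: velocity of the orbiting platform relative to the pulsar = 0.7400c.
Compose with the probe (u' = 0.750 in the orbiting platform frame): u_1 = (0.750 + 0.740) / (1 + 0.750·0.740) = 1.4900/1.5550 = 0.9582.
Compose with the marker (u' = 0.760 in the probe frame): u_2 = (0.760 + 0.958) / (1 + 0.760·0.958) = 1.7182/1.7282 = 0.9942.
So u = 0.9942 × 3.00 × 10^8 m/s.

2.98 × 10^8 m/s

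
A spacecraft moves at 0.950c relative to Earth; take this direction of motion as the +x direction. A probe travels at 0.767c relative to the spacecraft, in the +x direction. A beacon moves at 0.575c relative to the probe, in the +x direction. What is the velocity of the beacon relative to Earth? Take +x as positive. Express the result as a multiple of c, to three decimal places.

0.998c

Apply u = (u' + v)/(1 + u'v/c²) successively, working outward toward Earth.
Start: velocity of the spacecraft relative to Earth = 0.9500c.
Compose with the probe (u' = 0.767 in the spacecraft frame): u_1 = (0.767 + 0.950) / (1 + 0.767·0.950) = 1.7170/1.7287 = 0.9933.
Compose with the beacon (u' = 0.575 in the probe frame): u_2 = (0.575 + 0.993) / (1 + 0.575·0.993) = 1.5683/1.5711 = 0.9982.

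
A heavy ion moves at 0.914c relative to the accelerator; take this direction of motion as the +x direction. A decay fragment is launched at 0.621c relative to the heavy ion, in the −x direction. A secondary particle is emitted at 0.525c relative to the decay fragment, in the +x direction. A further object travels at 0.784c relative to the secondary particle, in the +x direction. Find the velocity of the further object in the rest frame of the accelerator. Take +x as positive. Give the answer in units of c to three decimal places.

Apply u = (u' + v)/(1 + u'v/c²) successively, working outward toward the accelerator.
Start: velocity of the heavy ion relative to the accelerator = 0.9140c.
Compose with the decay fragment (u' = -0.621 in the heavy ion frame): u_1 = (-0.621 + 0.914) / (1 + (-0.621)·0.914) = 0.2930/0.4324 = 0.6776.
Compose with the secondary particle (u' = 0.525 in the decay fragment frame): u_2 = (0.525 + 0.678) / (1 + 0.525·0.678) = 1.2026/1.3557 = 0.8870.
Compose with the further object (u' = 0.784 in the secondary particle frame): u_3 = (0.784 + 0.887) / (1 + 0.784·0.887) = 1.6710/1.6954 = 0.9856.

+0.986c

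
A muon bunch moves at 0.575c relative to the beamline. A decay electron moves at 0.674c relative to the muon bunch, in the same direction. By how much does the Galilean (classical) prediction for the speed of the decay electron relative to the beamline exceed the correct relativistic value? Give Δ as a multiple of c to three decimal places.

Galilean: u_cl = 0.674 + 0.575 = 1.2490.
Relativistic: u_rel = (0.674 + 0.575) / (1 + 0.674·0.575) = 1.2490/1.3876 = 0.9001.
Δ = 1.2490 − 0.9001 = 0.3489.
(The classical prediction exceeds c; the relativistic result does not.)

Δ = 0.349c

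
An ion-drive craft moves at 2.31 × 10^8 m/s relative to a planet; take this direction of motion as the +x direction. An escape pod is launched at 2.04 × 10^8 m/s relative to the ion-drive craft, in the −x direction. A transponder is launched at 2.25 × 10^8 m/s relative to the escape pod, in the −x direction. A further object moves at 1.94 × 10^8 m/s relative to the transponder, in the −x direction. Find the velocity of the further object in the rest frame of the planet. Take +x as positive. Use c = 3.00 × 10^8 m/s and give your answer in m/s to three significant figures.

Apply u = (u' + v)/(1 + u'v/c²) successively, working outward toward the planet.
(Dividing each given speed by c = 3.00 × 10^8 m/s to work in units of c.)
Start: velocity of the ion-drive craft relative to the planet = 0.7700c.
Compose with the escape pod (u' = -0.680 in the ion-drive craft frame): u_1 = (-0.680 + 0.770) / (1 + (-0.680)·0.770) = 0.0900/0.4764 = 0.1889.
Compose with the transponder (u' = -0.750 in the escape pod frame): u_2 = (-0.750 + 0.189) / (1 + (-0.750)·0.189) = -0.5611/0.8583 = -0.6537.
Compose with the further object (u' = -0.647 in the transponder frame): u_3 = (-0.647 + (-0.654)) / (1 + (-0.647)·(-0.654)) = -1.3004/1.4227 = -0.9140.
So u = -0.9140 × 3.00 × 10^8 m/s.

-2.74 × 10^8 m/s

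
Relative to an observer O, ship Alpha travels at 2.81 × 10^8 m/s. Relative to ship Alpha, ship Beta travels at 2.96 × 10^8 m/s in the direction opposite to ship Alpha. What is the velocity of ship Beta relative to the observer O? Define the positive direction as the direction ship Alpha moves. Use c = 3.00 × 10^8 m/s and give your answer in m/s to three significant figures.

-1.98 × 10^8 m/s

In units of c (dividing by 3.00 × 10^8 m/s): v = 0.937, u' = -0.987.
u = (u' + v)/(1 + u'v/c²):
u = (-0.987 + 0.937) / (1 + (-0.987)·0.937) = -0.0500/0.0758 = -0.6594
(Galilean addition would give -0.050c.)
Converting back: u = -0.6594 × 3.00 × 10^8 m/s.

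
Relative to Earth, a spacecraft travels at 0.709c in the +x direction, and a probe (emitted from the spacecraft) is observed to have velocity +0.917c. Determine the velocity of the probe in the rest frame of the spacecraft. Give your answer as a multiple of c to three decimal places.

Invert the composition law: u' = (u − v)/(1 − uv/c²).
u' = (0.917 − 0.709) / (1 − (0.917)(0.709)) = 0.2080/0.3498 = 0.5945.

+0.595c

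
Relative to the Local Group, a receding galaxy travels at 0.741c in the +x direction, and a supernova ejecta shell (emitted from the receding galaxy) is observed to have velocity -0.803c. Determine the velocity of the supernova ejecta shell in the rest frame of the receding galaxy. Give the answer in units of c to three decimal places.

-0.968c

Invert the composition law: u' = (u − v)/(1 − uv/c²).
u' = (-0.803 − 0.741) / (1 − (-0.803)(0.741)) = -1.5440/1.5950 = -0.9680.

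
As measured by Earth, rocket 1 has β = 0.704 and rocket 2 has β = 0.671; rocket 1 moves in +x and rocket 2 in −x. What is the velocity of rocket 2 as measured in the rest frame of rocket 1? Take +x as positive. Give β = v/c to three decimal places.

β_A = 0.704, β_B = -0.671.
Transform to A's frame with the inverse velocity-addition law: u' = (u − v)/(1 − uv/c²), taking u = β_B and v = β_A.
u' = (-0.671 − 0.704) / (1 − (0.704)(-0.671)) = -1.3750/1.4724 = -0.9339.

β = -0.934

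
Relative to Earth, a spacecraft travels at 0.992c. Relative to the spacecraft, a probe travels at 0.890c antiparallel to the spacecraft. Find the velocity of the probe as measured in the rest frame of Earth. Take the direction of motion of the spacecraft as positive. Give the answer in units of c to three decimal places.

With v = 0.992 and u' = -0.890 (in units of c),
u = (u' + v)/(1 + u'v/c²):
u = (-0.890 + 0.992) / (1 + (-0.890)·0.992) = 0.1020/0.1171 = 0.8709
(Galilean addition would give +0.102c.)

+0.871c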